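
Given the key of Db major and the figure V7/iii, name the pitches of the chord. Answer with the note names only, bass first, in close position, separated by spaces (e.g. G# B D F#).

V7/iii is a secondary dominant — the dominant seventh of iii. iii in Db major is F, so the applied chord's root is C, a perfect fifth above.
Building a dominant seventh chord on C gives C-E-G-Bb.

C E G Bb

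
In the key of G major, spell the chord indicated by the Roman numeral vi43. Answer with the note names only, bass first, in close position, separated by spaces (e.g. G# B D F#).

B D E G

The numeral's case and figure indicate a minor seventh chord. In G major its root, the submediant, is E.
Stacking thirds from E gives E-G-B-D.
With the 43 figure the chord is in second inversion; from the bass B upward in close position it reads B-D-E-G.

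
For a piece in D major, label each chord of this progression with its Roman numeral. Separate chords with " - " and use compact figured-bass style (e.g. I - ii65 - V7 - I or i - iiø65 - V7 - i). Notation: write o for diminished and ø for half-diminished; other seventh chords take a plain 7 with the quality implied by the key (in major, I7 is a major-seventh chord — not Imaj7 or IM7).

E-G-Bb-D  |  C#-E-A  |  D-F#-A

iiø7 - V6 - I

E-G-Bb-D: half-diminished seventh chord on E — chromatic; iiø7 (borrowed from the parallel minor).
C#-E-A has root A, degree 5 in D major, so V6.
D-F#-A has root D, degree 1 in D major, so I.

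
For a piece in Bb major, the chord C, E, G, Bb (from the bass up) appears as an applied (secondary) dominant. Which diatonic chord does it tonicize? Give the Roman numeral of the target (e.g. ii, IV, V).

V

The chord is a dominant seventh chord on C.
A dominant resolves down a perfect fifth: C → F. In Bb major, F is scale degree 5, i.e. V.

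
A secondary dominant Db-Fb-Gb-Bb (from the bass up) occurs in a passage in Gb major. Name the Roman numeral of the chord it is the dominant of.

The chord is a dominant seventh chord on Gb.
A dominant resolves down a perfect fifth: Gb → Cb. In Gb major, Cb is scale degree 4, i.e. IV.

IV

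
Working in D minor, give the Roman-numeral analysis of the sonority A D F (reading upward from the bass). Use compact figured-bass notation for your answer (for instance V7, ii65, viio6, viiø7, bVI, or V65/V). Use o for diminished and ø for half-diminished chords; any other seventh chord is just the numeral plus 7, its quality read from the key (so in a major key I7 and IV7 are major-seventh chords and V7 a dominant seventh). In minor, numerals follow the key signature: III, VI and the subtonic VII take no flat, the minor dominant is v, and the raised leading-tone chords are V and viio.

i64

Stacked in thirds the chord is D-F-A: a minor triad on D.
D is scale degree 1 in D minor, and a minor triad on that degree is written i.
With A in the bass the chord is in second inversion, so the figured bass is 64.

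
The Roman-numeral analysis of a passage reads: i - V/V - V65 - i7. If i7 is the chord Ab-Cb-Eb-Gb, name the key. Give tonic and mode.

Ab minor

i7 is given as Ab-Cb-Eb-Gb — a minor seventh chord with root Ab.
If Ab is scale degree 1 and the mode makes that degree carry a minor seventh chord, the tonic is Ab and the mode is minor.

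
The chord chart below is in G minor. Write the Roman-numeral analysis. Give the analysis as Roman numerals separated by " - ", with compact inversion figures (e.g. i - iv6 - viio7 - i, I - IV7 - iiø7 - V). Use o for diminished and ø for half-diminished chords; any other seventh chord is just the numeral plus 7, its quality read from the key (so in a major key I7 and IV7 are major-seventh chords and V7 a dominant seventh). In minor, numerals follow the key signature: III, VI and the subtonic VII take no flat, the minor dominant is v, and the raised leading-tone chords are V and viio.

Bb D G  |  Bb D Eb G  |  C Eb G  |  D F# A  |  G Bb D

i6 - VI43 - iv - V - i

Bb-D-G: minor triad on G = scale degree 1 → i6.
Bb-D-Eb-G: root Eb is the submediant; major seventh chord there is VI43.
C-Eb-G: root C is the subdominant; minor triad there is iv.
D-F#-A: major triad on D = scale degree 5 → V.
G-Bb-D: root G is the tonic; minor triad there is i.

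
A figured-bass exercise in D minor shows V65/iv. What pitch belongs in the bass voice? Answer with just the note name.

The applied chord V65/iv is rooted on D: D-F#-A-C.
The figure 65 means first inversion — the third is in the bass.

F#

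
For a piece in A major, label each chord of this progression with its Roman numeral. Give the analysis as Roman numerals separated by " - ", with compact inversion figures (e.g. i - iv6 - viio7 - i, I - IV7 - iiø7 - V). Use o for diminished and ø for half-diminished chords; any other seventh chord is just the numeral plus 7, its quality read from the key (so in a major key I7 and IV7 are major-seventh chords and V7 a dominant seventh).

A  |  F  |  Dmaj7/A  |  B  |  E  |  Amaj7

I - bVI - IV43 - V/V - V - I7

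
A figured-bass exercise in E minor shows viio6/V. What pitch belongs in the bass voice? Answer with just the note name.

C#

The applied chord viio6/V is rooted on A#: A#-C#-E.
The figure 6 means first inversion — the third is in the bass.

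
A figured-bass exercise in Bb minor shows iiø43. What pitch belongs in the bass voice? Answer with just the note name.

iiø in Bb minor has root C; the chord is C-Eb-Gb-Bb.
The figure 43 means second inversion — the fifth is in the bass.

Gb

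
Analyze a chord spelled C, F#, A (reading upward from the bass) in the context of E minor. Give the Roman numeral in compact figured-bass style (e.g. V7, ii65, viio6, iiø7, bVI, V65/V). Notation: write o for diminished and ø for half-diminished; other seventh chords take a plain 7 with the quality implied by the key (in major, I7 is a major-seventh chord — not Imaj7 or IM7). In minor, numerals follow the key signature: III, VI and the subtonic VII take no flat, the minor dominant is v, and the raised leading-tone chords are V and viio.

iio64

The pitches F#-A-C form a diminished triad rooted on F#.
F# is scale degree 2 in E minor, and a diminished triad on that degree is written iio.
With C in the bass the chord is in second inversion, so the figured bass is 64.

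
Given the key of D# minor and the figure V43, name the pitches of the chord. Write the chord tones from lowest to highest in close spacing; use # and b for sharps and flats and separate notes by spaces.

In D# minor, the fifth degree is A#. The dominant is major (leading tone raised), so V is a dominant seventh chord.
That chord is spelled A#-C##-E#-G#.
The figured bass 43 indicates second inversion, placing the fifth (E#) in the bass: E#-G#-A#-C##.

E# G# A# C##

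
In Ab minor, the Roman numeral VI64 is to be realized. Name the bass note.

Cb

VI in Ab minor has root Fb; the chord is Fb-Ab-Cb.
The figure 64 means second inversion — the fifth is in the bass.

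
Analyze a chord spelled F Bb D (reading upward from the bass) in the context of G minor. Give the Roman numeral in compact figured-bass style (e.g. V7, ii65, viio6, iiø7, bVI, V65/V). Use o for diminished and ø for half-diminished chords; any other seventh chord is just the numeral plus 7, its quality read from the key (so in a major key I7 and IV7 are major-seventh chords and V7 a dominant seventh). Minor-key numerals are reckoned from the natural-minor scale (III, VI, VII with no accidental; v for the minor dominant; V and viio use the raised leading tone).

III64

The pitches Bb-D-F form a major triad rooted on Bb.
Bb is scale degree 3 in G minor, and a major triad on that degree is written III.
With F in the bass the chord is in second inversion, so the figured bass is 64.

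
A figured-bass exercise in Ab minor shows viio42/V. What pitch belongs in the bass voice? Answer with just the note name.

The applied chord viio42/V is rooted on D: D-F-Ab-Cb.
The figure 42 means third inversion — the seventh is in the bass.

Cb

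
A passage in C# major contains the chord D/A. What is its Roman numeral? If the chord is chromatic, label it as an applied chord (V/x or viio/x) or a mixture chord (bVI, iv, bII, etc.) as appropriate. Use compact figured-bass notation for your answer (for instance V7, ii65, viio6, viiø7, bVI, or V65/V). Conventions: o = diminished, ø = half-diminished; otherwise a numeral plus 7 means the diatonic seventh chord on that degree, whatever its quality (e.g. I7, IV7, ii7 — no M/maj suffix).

bII64

The pitches D-F#-A form a major triad rooted on D.
D is the lowered second degree of C# major (diatonic 2 would be D#). This is the Neapolitan chord — a major triad on the lowered second degree.
With A in the bass the chord is in second inversion, so the figured bass is 64.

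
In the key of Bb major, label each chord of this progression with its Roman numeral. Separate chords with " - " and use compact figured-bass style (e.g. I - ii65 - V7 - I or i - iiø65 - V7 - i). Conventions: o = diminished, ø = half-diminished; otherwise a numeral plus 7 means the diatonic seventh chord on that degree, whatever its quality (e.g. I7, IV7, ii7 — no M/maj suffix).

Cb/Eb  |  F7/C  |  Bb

bII6 - V43 - I

Cb/Eb is non-diatonic — a major triad on the lowered supertonic (Cb): the Neapolitan sixth, bII6 (third, Eb, in the bass — hence the 6).
F7/C has root F, degree 5 in Bb major, so V43.
Bb has root Bb, degree 1 in Bb major, so I.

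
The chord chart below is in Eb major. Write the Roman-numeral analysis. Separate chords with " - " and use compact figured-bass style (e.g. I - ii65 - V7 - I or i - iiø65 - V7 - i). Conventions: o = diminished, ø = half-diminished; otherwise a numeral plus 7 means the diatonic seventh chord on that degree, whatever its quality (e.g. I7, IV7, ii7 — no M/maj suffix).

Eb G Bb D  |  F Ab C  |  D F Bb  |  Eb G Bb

Eb-G-Bb-D has root Eb, degree 1 in Eb major, so I7.
F-Ab-C has root F, degree 2 in Eb major, so ii.
D-F-Bb: root Bb is the dominant; major triad there is V6.
Eb-G-Bb has root Eb, degree 1 in Eb major, so I.

I7 - ii - V6 - I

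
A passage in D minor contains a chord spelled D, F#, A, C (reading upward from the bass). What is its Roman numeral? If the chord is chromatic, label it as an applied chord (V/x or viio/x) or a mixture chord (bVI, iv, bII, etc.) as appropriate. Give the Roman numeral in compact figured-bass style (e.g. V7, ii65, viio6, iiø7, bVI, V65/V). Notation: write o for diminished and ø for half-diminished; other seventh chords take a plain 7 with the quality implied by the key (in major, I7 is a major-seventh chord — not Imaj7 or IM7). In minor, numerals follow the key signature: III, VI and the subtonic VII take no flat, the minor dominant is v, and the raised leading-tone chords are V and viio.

V7/iv

Stacked in thirds the chord is D-F#-A-C: a dominant seventh chord on D.
D is not a diatonic chord root with this quality in D minor, but it lies a perfect fifth above G (iv), so the chord functions as an applied dominant of iv.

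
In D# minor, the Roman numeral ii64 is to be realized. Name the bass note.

B#

ii in D# minor has root E#; the chord is E#-G#-B#.
The figure 64 means second inversion — the fifth is in the bass.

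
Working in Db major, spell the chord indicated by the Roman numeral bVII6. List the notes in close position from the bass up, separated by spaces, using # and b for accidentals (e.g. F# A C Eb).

Eb Gb Cb

bVII6 is a major triad on the lowered seventh degree (the subtonic), borrowed from the parallel minor. In Db major that root is Cb.
So the chord is Cb-Eb-Gb.
With the 6 figure the chord is in first inversion; from the bass Eb upward in close position it reads Eb-Gb-Cb.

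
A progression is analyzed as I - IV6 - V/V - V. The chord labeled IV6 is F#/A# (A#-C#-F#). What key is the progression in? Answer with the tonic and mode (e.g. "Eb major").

C# major

The anchor chord is a major triad on F#, labeled IV6.
Counting down 3 scale steps from F# places the tonic on C#; a major triad on degree 4 is diatonic only in major.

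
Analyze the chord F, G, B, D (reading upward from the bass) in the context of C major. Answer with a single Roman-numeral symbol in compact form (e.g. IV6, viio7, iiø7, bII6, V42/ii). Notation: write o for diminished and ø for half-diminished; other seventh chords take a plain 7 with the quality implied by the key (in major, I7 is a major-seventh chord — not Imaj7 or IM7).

The pitches G-B-D-F form a dominant seventh chord rooted on G.
In C major, G is the dominant; the diatonic dominant seventh chord there is V7.
With F in the bass the chord is in third inversion, so the figured bass is 42.

V42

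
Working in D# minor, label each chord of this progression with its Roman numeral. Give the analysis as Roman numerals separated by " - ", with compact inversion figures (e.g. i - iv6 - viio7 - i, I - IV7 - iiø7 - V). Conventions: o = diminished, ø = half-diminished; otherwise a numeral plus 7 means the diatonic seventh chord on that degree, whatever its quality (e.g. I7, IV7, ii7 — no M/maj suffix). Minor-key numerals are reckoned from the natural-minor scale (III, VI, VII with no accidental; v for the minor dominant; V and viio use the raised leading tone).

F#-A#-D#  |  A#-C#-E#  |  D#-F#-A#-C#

i6 - v - i7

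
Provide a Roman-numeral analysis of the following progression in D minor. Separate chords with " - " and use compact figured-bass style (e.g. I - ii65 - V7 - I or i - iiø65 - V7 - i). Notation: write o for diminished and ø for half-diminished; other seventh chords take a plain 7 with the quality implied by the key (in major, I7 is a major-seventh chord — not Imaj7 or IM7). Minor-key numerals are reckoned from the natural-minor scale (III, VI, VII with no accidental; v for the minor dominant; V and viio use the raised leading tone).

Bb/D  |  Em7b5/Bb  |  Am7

VI6 - iiø43 - v7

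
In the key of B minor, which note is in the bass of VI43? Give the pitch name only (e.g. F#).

VI in B minor has root G; the chord is G-B-D-F#.
The figure 43 means second inversion — the fifth is in the bass.

D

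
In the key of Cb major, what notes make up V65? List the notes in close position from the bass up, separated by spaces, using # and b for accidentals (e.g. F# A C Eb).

Bb Db Fb Gb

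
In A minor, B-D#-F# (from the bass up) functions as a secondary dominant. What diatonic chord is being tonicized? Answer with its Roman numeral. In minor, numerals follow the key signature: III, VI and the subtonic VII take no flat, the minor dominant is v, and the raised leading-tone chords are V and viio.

The chord is a major triad on B.
A dominant resolves down a perfect fifth: B → E. In A minor, E is scale degree 5, i.e. V.

V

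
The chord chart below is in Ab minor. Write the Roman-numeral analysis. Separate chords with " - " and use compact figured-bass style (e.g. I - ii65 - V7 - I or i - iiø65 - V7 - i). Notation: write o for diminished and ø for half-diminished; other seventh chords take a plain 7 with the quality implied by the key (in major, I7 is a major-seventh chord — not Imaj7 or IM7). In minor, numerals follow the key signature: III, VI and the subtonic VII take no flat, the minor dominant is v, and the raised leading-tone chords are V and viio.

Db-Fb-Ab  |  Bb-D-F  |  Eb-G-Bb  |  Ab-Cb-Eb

Db-Fb-Ab: minor triad on Db = scale degree 4 → iv.
Bb-D-F: chromatic; Bb is V of V, so V/V.
Eb-G-Bb has root Eb, degree 5 in Ab minor, so V.
Ab-Cb-Eb: minor triad on Ab = scale degree 1 → i.

iv - V/V - V - i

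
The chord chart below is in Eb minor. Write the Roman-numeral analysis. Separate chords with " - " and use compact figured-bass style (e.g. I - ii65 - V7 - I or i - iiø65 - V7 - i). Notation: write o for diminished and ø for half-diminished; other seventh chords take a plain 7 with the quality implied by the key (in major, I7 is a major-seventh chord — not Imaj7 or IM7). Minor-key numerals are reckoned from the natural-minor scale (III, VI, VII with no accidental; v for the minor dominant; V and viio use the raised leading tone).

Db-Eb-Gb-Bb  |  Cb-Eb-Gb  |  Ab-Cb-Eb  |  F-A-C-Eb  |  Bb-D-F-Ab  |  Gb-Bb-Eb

i42 - VI - iv - V7/V - V7 - i6

Db-Eb-Gb-Bb: root Eb is the tonic; minor seventh chord there is i42.
Cb-Eb-Gb: root Cb is the submediant; major triad there is VI.
Ab-Cb-Eb: root Ab is the subdominant; minor triad there is iv.
F-A-C-Eb: a dominant seventh chord on F, the applied dominant of V → V7/V.
Bb-D-F-Ab: dominant seventh chord on Bb = scale degree 5 → V7.
Gb-Bb-Eb: root Eb is the tonic; minor triad there is i6.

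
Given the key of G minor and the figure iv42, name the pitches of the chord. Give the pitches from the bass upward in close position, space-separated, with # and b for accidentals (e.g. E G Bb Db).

Bb C Eb G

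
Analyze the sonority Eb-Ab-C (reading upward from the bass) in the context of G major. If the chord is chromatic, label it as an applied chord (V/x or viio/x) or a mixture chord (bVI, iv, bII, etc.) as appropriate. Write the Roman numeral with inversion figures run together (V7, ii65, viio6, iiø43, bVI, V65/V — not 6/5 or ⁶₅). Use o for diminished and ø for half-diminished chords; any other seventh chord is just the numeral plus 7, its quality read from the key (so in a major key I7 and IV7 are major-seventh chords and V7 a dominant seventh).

Stacked in thirds the chord is Ab-C-Eb: a major triad on Ab.
Ab is the lowered second degree of G major (diatonic 2 would be A). This is the Neapolitan chord — a major triad on the lowered second degree.
With Eb in the bass the chord is in second inversion, so the figured bass is 64.

bII64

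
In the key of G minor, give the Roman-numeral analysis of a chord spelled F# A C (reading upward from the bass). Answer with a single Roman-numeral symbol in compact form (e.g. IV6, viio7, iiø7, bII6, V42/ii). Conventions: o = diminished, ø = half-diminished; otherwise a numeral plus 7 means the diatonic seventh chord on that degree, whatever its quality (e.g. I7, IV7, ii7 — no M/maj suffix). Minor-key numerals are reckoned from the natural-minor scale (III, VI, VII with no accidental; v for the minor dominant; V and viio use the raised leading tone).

Stacked in thirds the chord is F#-A-C: a diminished triad on F#.
F# is scale degree 7 in G minor, and a diminished triad on that degree is written viio.

viio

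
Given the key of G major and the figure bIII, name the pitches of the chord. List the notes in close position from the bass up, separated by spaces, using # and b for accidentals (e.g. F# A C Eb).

Bb D F

bIII is a major triad on the lowered third degree, borrowed from the parallel minor. In G major that root is Bb.
So the chord is Bb-D-F, a major triad.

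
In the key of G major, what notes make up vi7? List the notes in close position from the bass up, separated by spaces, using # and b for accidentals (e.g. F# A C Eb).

E G B D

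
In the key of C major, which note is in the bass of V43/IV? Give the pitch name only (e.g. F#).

The applied chord V43/IV is rooted on C: C-E-G-Bb.
The figure 43 means second inversion — the fifth is in the bass.

G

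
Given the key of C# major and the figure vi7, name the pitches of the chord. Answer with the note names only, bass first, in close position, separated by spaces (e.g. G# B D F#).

The numeral's case and figure indicate a minor seventh chord. In C# major its root, the sixth degree, is A#.
Stacking thirds from A# gives A#-C#-E#-G#.

A# C# E# G#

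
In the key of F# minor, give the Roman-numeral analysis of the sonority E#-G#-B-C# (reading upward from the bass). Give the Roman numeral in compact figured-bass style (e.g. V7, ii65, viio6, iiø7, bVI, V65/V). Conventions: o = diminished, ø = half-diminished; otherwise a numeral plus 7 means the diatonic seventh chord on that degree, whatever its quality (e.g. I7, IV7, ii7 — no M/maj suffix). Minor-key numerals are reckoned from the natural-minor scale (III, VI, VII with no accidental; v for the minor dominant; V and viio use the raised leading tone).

V65

Stacked in thirds the chord is C#-E#-G#-B: a dominant seventh chord on C#.
In F# minor, C# is the dominant; the diatonic dominant seventh chord there is V7.
With E# in the bass the chord is in first inversion, so the figured bass is 65.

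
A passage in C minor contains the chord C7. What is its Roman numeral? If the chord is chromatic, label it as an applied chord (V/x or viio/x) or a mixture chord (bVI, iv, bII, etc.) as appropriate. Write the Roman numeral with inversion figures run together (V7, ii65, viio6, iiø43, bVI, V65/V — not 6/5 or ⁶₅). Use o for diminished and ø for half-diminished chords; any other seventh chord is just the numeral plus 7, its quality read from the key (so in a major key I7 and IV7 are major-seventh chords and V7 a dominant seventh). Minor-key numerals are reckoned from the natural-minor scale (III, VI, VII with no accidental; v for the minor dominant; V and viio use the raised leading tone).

V7/iv

The pitches C-E-G-Bb form a dominant seventh chord rooted on C.
C is not a diatonic chord root with this quality in C minor, but it lies a perfect fifth above F (iv), so the chord functions as an applied dominant of iv.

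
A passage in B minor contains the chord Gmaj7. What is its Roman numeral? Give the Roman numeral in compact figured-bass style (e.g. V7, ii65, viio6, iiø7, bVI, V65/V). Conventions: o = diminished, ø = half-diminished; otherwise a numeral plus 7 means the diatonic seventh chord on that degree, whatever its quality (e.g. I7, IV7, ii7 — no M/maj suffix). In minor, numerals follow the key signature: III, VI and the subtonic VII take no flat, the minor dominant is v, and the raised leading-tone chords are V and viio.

The pitches G-B-D-F# form a major seventh chord rooted on G.
G is scale degree 6 in B minor, and a major seventh chord on that degree is written VI7.

VI7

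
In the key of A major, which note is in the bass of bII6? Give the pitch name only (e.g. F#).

D

bII in A major has root Bb; the chord is Bb-D-F.
The figure 6 means first inversion — the third is in the bass.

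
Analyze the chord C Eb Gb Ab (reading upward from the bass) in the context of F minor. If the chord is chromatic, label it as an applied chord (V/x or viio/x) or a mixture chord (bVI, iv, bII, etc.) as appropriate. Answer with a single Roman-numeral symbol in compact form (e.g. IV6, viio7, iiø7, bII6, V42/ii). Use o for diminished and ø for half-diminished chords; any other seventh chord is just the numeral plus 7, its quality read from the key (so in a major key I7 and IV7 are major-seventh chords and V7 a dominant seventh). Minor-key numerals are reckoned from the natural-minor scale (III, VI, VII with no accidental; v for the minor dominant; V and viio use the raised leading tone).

The pitches Ab-C-Eb-Gb form a dominant seventh chord rooted on Ab.
Ab is not a diatonic chord root with this quality in F minor, but it lies a perfect fifth above Db (VI), so the chord functions as an applied dominant of VI.
With C in the bass the chord is in first inversion, so the figured bass is 65.

V65/VI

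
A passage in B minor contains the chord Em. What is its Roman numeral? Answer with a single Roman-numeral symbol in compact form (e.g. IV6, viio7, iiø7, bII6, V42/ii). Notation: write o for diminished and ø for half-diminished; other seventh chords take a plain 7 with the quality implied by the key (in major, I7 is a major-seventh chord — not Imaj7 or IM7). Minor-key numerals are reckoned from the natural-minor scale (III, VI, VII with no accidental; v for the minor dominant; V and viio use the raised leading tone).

iv

The pitches E-G-B form a minor triad rooted on E.
E is scale degree 4 in B minor, and a minor triad on that degree is written iv.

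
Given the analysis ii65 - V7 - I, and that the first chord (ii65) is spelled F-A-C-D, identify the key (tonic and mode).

ii65 is given as F-A-C-D — a minor seventh chord with root D.
ii65 on D implies D is the supertonic; that puts the tonic at C, and the lowercase numeral fits major mode.

C major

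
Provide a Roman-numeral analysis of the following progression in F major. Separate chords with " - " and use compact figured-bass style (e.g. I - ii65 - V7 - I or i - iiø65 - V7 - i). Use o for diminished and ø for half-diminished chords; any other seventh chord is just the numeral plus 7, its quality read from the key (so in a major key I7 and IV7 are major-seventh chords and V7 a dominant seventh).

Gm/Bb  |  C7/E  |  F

Gm/Bb: root G is the supertonic; minor triad there is ii6.
C7/E: root C is the dominant; dominant seventh chord there is V65.
F: root F is the tonic; major triad there is I.

ii6 - V65 - I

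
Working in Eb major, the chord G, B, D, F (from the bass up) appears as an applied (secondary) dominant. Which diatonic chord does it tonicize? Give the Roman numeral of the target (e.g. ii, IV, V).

The chord is a dominant seventh chord on G.
A dominant resolves down a perfect fifth: G → C. In Eb major, C is scale degree 6, i.e. vi.

vi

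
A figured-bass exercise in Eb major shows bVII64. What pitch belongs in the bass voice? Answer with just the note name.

Ab

bVII in Eb major has root Db; the chord is Db-F-Ab.
The figure 64 means second inversion — the fifth is in the bass.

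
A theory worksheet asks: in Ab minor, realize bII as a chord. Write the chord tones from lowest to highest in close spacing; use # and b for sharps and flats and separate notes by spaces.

Bbb Db Fb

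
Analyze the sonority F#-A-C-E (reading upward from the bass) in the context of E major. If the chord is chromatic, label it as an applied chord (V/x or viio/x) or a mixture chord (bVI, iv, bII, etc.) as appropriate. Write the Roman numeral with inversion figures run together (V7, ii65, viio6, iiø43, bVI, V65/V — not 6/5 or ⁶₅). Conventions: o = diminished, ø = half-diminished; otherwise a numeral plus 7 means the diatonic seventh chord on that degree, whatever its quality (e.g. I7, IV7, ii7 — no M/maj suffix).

iiø7

The pitches F#-A-C-E form a half-diminished seventh chord rooted on F#.
F# is the second degree of E major. This is the half-diminished supertonic seventh, borrowed from the parallel minor.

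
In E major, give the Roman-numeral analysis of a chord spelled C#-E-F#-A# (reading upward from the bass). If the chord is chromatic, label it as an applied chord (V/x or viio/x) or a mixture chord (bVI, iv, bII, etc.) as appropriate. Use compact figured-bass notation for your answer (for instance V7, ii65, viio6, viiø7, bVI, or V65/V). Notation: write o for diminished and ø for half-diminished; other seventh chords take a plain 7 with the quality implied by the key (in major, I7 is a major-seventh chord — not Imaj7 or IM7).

V43/V

Stacked in thirds the chord is F#-A#-C#-E: a dominant seventh chord on F#.
F# is not a diatonic chord root with this quality in E major, but it lies a perfect fifth above B (V), so the chord functions as an applied dominant of V.
With C# in the bass the chord is in second inversion, so the figured bass is 43.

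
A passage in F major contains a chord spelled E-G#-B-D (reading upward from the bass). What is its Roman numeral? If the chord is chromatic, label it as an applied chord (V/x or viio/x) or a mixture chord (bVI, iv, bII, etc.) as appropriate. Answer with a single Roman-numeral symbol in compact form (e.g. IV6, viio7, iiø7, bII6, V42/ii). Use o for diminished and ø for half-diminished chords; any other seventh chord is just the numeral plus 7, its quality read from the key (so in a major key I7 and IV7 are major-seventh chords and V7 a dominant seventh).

V7/iii

The pitches E-G#-B-D form a dominant seventh chord rooted on E.
E is not a diatonic chord root with this quality in F major, but it lies a perfect fifth above A (iii), so the chord functions as an applied dominant of iii.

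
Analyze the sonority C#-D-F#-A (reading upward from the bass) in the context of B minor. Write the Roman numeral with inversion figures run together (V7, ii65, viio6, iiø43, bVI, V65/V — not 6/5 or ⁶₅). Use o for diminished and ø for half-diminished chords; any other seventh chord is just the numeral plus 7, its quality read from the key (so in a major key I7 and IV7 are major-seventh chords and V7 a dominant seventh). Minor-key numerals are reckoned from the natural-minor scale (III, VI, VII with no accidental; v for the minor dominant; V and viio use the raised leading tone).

Stacked in thirds the chord is D-F#-A-C#: a major seventh chord on D.
In B minor, D is the mediant; the diatonic major seventh chord there is III7.
With C# in the bass the chord is in third inversion, so the figured bass is 42.

III42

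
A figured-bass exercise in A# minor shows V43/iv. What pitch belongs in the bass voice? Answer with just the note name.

The applied chord V43/iv is rooted on A#: A#-C##-E#-G#.
The figure 43 means second inversion — the fifth is in the bass.

E#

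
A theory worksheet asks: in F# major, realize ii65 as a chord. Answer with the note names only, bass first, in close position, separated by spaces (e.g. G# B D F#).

B D# F# G#

The numeral's case and figure indicate a minor seventh chord. In F# major its root, the second degree, is G#.
Stacking thirds from G# gives G#-B-D#-F#.
The figured bass 65 indicates first inversion, placing the third (B) in the bass: B-D#-F#-G#.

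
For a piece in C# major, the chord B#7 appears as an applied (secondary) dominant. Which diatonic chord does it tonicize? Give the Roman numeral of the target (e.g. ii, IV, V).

The chord is a dominant seventh chord on B#.
A dominant resolves down a perfect fifth: B# → E#. In C# major, E# is scale degree 3, i.e. iii.

iii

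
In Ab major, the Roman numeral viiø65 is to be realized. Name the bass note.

viiø in Ab major has root G; the chord is G-Bb-Db-F.
The figure 65 means first inversion — the third is in the bass.

Bb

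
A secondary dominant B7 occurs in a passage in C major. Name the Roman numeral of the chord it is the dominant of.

The chord is a dominant seventh chord on B.
A dominant resolves down a perfect fifth: B → E. In C major, E is scale degree 3, i.e. iii.

iii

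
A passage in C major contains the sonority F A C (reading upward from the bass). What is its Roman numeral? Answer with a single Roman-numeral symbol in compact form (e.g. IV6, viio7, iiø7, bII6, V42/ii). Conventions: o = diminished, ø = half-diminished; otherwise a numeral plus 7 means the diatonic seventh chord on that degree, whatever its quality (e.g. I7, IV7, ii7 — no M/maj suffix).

IV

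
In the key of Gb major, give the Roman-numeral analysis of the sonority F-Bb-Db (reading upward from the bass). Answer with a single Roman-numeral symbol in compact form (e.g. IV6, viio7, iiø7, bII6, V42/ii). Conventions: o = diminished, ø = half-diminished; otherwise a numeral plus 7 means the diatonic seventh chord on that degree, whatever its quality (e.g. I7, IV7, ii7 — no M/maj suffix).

iii64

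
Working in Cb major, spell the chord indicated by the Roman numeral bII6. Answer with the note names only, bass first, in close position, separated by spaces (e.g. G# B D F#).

Fb Abb Dbb

Scale degree 2 in Cb major is Db; lowering it a half step gives Dbb. bII6 is the Neapolitan sixth — a major triad on the lowered second degree, here in its customary first inversion.
So the chord is Dbb-Fb-Abb.
The figured bass 6 indicates first inversion, placing the third (Fb) in the bass: Fb-Abb-Dbb.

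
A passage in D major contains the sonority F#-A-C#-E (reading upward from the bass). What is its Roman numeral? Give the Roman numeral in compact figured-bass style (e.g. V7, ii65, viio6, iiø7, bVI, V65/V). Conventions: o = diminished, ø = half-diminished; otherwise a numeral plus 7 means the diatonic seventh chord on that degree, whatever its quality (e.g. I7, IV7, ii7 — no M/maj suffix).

iii7

Stacked in thirds the chord is F#-A-C#-E: a minor seventh chord on F#.
F# is scale degree 3 in D major, and a minor seventh chord on that degree is written iii7.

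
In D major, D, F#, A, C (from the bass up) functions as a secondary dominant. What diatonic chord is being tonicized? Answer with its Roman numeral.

The chord is a dominant seventh chord on D.
A dominant resolves down a perfect fifth: D → G. In D major, G is scale degree 4, i.e. IV.

IV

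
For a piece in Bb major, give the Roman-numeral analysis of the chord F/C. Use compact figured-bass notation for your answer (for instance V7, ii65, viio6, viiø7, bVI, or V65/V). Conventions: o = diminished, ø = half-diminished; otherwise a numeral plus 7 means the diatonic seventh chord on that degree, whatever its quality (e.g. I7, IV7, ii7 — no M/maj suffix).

Stacked in thirds the chord is F-A-C: a major triad on F.
In Bb major, F is the dominant; the diatonic major triad there is V.
With C in the bass the chord is in second inversion, so the figured bass is 64.

V64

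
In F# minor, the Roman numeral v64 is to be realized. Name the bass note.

v in F# minor has root C#; the chord is C#-E-G#.
The figure 64 means second inversion — the fifth is in the bass.

G#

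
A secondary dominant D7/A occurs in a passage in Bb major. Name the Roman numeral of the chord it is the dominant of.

vi

The chord is a dominant seventh chord on D.
A dominant resolves down a perfect fifth: D → G. In Bb major, G is scale degree 6, i.e. vi.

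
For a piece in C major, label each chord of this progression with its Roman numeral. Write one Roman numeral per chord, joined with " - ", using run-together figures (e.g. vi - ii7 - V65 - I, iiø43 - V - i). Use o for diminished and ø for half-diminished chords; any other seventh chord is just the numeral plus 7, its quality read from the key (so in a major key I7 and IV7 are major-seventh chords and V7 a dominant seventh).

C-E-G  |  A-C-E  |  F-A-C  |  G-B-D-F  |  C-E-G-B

C-E-G has root C, degree 1 in C major, so I.
A-C-E: minor triad on A = scale degree 6 → vi.
F-A-C: major triad on F = scale degree 4 → IV.
G-B-D-F: root G is the dominant; dominant seventh chord there is V7.
C-E-G-B: root C is the tonic; major seventh chord there is I7.

I - vi - IV - V7 - I7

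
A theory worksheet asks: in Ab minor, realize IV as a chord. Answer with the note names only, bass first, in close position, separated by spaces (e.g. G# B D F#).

IV is the major subdominant, borrowed from the parallel major. In Ab minor that root is Db.
So the chord is Db-F-Ab, a major triad.

Db F Ab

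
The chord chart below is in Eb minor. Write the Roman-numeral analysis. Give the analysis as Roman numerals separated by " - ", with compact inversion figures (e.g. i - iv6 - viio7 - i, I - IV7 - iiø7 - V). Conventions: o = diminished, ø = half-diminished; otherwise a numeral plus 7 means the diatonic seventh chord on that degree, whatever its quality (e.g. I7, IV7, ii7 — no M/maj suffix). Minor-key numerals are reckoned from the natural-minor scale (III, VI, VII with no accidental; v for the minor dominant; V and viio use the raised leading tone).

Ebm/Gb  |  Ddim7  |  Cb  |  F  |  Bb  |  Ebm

i6 - viio7 - VI - V/V - V - i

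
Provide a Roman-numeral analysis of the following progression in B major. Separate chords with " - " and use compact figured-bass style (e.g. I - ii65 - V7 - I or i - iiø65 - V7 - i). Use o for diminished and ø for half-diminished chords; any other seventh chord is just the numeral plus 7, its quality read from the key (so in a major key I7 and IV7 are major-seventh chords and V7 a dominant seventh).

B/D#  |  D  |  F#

B/D#: root B is the tonic; major triad there is I6.
D: major triad on D — chromatic; bIII (borrowed from the parallel minor).
F# has root F#, degree 5 in B major, so V.

I6 - bIII - V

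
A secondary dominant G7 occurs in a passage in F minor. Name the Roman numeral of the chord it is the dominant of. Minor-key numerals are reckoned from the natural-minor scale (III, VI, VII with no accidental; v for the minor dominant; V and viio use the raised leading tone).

The chord is a dominant seventh chord on G.
A dominant resolves down a perfect fifth: G → C. In F minor, C is scale degree 5, i.e. V.

V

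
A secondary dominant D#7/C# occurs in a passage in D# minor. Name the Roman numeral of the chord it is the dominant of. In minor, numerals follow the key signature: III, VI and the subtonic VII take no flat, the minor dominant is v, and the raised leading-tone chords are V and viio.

The chord is a dominant seventh chord on D#.
A dominant resolves down a perfect fifth: D# → G#. In D# minor, G# is scale degree 4, i.e. iv.

iv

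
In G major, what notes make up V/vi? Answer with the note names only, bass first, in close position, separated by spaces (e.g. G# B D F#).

B D# F#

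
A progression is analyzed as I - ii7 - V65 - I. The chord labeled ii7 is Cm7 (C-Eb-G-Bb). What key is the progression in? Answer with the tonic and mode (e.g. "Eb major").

Bb major

ii7 is given as C-Eb-G-Bb — a minor seventh chord with root C.
If C is scale degree 2 and the mode makes that degree carry a minor seventh chord, the tonic is Bb and the mode is major.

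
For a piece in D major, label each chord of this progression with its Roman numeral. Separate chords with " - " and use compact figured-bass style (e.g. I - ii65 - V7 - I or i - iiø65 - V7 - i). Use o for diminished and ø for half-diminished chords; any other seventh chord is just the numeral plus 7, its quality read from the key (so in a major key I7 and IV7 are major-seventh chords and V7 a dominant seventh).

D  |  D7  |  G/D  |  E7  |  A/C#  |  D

I - V7/IV - IV64 - V7/V - V6 - I

D: root D is the tonic; major triad there is I.
D7: a dominant seventh chord on D, the applied dominant of IV → V7/IV.
G/D has root G, degree 4 in D major, so IV64.
E7 is the secondary dominant of V (dominant seventh chord on E): V7/V.
A/C# has root A, degree 5 in D major, so V6.
D: root D is the tonic; major triad there is I.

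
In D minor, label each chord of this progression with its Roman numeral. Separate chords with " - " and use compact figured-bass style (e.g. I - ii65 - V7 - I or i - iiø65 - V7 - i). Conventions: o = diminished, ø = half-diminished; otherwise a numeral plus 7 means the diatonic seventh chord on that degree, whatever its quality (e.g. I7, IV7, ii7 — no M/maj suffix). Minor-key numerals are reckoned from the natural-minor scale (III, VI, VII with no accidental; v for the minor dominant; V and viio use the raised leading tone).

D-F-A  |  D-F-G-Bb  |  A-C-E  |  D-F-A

D-F-A: minor triad on D = scale degree 1 → i.
D-F-G-Bb: minor seventh chord on G = scale degree 4 → iv43.
A-C-E: root A is the dominant; minor triad there is v.
D-F-A: root D is the tonic; minor triad there is i.

i - iv43 - v - i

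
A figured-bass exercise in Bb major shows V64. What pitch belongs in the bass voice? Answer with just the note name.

V in Bb major has root F; the chord is F-A-C.
The figure 64 means second inversion — the fifth is in the bass.

C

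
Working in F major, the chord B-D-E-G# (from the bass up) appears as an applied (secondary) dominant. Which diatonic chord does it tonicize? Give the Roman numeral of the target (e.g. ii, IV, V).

The chord is a dominant seventh chord on E.
A dominant resolves down a perfect fifth: E → A. In F major, A is scale degree 3, i.e. iii.

iii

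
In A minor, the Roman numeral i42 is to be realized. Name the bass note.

G

i in A minor has root A; the chord is A-C-E-G.
The figure 42 means third inversion — the seventh is in the bass.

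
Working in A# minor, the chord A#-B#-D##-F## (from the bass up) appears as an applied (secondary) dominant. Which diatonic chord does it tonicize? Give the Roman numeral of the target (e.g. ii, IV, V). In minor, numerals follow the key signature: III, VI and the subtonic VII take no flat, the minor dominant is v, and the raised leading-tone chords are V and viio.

The chord is a dominant seventh chord on B#.
A dominant resolves down a perfect fifth: B# → E#. In A# minor, E# is scale degree 5, i.e. V.

V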